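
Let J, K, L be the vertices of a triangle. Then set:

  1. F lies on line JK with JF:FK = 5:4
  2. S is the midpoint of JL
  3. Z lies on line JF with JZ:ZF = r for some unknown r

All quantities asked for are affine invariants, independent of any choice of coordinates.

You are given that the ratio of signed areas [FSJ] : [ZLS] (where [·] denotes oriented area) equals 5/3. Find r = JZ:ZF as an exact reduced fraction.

r = 3/2

Work in coordinates with J = (0, 0), K = (1, 0), L = (0, 1).
1. F lies on line JK with JF:FK = 5:4 ⇒ F = (5/9, 0)
2. S is the midpoint of JL ⇒ S = (0, 1/2)
3. With JZ:ZF = r, write λ = r/(r+1) so Z = J + λ·(F−J); Z is affine-linear in λ
Every point depending on Z is an affine combination of Z and λ-independent points, so each such coordinate is linear in λ; the λ² term in each signed area is a multiple of (F−J)×(F−J) = 0, so 2·[FSJ] and 2·[ZLS] are each linear in λ. Evaluating at λ=0 and λ=1:
  2·[FSJ] = 5/18,   2·[ZLS] = 5/18·λ
So [FSJ]:[ZLS] = (5/18) / (5/18·λ). Setting this equal to 5/3:
  5/18 = 5/3·(5/18·λ)  ⇒  λ = 3/5
Then r = λ/(1−λ) = (3/5)/(2/5) = 3/2. Check: with r = 3/2, Z = (1/3, 0) and [FSJ]:[ZLS] = 5/3 as required.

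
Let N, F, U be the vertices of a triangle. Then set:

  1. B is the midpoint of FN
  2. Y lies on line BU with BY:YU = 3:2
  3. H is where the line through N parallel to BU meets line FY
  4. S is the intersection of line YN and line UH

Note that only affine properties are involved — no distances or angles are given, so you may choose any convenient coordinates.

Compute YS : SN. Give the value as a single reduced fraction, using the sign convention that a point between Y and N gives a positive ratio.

YS:SN = -1/3

Set N = (0, 0), F = (1, 0), U = (0, 1); any affine frame gives the same invariant.
1. B is the midpoint of FN ⇒ B = (1/2, 0)
2. Y lies on line BU with BY:YU = 3:2 ⇒ Y = (1/5, 3/5)
3. H is where the line through N parallel to BU meets line FY ⇒ H = (-3/5, 6/5)
4. S is the intersection of line YN and line UH ⇒ S = (3/10, 9/10)
S = Y + t·(N−Y) with t = -1/2, so YS:SN = t:(1−t) = -1/2:3/2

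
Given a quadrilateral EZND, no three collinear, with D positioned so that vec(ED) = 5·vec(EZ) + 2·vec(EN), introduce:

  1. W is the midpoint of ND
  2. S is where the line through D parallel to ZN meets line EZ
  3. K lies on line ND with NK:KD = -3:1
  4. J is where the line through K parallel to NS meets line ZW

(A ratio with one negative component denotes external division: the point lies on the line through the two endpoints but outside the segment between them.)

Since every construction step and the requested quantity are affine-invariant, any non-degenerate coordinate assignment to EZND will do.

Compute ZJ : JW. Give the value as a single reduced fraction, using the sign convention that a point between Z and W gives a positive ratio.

Set E = (0, 0), Z = (1, 0), N = (0, 1), D = (5, 2); any affine frame gives the same invariant.
1. W is the midpoint of ND ⇒ W = (5/2, 3/2)
2. S is where the line through D parallel to ZN meets line EZ ⇒ S = (7, 0)
3. K lies on line ND with NK:KD = -3:1 ⇒ K = (15/2, 5/2)
4. J is where the line through K parallel to NS meets line ZW ⇒ J = (4, 3)
J = Z + t·(W−Z) with t = 2, so ZJ:JW = t:(1−t) = 2:-1

ZJ:JW = -2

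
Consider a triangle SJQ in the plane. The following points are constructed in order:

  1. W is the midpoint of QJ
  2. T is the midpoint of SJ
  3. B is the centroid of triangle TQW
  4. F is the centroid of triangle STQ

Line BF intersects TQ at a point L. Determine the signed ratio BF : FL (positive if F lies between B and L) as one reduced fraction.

BF:FL = -3/2

Assign S = (0, 0), J = (1, 0), Q = (0, 1) — the answer is frame-independent, so this choice is without loss of generality.
1. W is the midpoint of QJ ⇒ W = (1/2, 1/2)
2. T is the midpoint of SJ ⇒ T = (1/2, 0)
3. B is the centroid of triangle TQW ⇒ B = (1/3, 1/2)
4. F is the centroid of triangle STQ ⇒ F = (1/6, 1/3)
line BF meets TQ at L = (5/18, 4/9)
F = B + t·(L−B) with t = 3, so BF:FL = 3:-2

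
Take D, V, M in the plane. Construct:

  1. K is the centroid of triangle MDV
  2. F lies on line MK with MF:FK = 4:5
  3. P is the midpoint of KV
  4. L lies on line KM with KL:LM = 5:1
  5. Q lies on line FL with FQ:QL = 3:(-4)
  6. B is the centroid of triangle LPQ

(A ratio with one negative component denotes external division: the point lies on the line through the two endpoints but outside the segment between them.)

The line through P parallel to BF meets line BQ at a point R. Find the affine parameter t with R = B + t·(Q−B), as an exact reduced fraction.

t = -2/3

Choose coordinates D = (0, 0), V = (1, 0), M = (0, 1).
1. K is the centroid of triangle MDV ⇒ K = (1/3, 1/3)
2. F lies on line MK with MF:FK = 4:5 ⇒ F = (4/27, 19/27)
3. P is the midpoint of KV ⇒ P = (2/3, 1/6)
4. L lies on line KM with KL:LM = 5:1 ⇒ L = (1/18, 8/9)
5. Q lies on line FL with FQ:QL = 3:(-4) ⇒ Q = (23/54, 4/27)
6. B is the centroid of triangle LPQ ⇒ B = (31/81, 65/162)
through P parallel to BF: direction (-19/81, 49/162); meets BQ at R = (86/243, 277/486)
R = B + t·(Q−B) with t = -2/3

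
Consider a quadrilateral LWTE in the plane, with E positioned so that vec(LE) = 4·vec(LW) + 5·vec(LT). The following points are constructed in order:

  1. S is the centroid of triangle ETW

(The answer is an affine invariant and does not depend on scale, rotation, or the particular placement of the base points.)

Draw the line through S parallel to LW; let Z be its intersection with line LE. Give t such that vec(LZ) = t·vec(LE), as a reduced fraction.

t = 2/5

Choose coordinates L = (0, 0), W = (1, 0), T = (0, 1), E = (4, 5).
1. S is the centroid of triangle ETW ⇒ S = (5/3, 2)
through S parallel to LW: direction (1, 0); meets LE at Z = (8/5, 2)
Z = L + t·(E−L) with t = 2/5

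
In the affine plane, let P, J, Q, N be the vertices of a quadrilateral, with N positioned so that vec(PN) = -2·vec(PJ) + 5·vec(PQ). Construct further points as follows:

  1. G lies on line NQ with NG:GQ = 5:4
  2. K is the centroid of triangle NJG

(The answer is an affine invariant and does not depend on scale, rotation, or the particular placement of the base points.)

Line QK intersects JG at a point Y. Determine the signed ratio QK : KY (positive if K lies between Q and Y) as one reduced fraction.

QK:KY = -17/5

Set P = (0, 0), J = (1, 0), Q = (0, 1), N = (-2, 5); any affine frame gives the same invariant.
1. G lies on line NQ with NG:GQ = 5:4 ⇒ G = (-8/9, 25/9)
2. K is the centroid of triangle NJG ⇒ K = (-17/27, 70/27)
line QK meets JG at Y = (-4/9, 325/153)
K = Q + t·(Y−Q) with t = 17/12, so QK:KY = 17/12:-5/12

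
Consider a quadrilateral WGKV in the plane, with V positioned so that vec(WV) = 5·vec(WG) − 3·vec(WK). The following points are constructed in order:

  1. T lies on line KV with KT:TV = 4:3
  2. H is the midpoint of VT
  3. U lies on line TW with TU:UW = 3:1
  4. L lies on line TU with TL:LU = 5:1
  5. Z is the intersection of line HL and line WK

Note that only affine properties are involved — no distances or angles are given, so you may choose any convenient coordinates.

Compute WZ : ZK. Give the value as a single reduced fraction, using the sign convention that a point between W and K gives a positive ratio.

Choose coordinates W = (0, 0), G = (1, 0), K = (0, 1), V = (5, -3).
1. T lies on line KV with KT:TV = 4:3 ⇒ T = (20/7, -9/7)
2. H is the midpoint of VT ⇒ H = (55/14, -15/7)
3. U lies on line TW with TU:UW = 3:1 ⇒ U = (5/7, -9/28)
4. L lies on line TU with TL:LU = 5:1 ⇒ L = (15/14, -27/56)
5. Z is the intersection of line HL and line WK ⇒ Z = (0, 9/64)
Z = W + t·(K−W) with t = 9/64, so WZ:ZK = t:(1−t) = 9/64:55/64

WZ:ZK = 9/55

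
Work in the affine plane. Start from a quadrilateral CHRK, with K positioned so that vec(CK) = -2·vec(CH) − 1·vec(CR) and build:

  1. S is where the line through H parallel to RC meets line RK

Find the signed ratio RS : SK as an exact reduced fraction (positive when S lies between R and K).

Assign C = (0, 0), H = (1, 0), R = (0, 1), K = (-2, -1) — the answer is frame-independent, so this choice is without loss of generality.
1. S is where the line through H parallel to RC meets line RK ⇒ S = (1, 2)
S = R + t·(K−R) with t = -1/2, so RS:SK = t:(1−t) = -1/2:3/2

RS:SK = -1/3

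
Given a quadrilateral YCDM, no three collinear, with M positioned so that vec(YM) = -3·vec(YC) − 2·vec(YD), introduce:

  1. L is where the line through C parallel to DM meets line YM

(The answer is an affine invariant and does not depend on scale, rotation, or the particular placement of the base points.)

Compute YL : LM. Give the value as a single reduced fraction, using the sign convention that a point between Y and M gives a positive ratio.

Choose coordinates Y = (0, 0), C = (1, 0), D = (0, 1), M = (-3, -2).
1. L is where the line through C parallel to DM meets line YM ⇒ L = (3, 2)
L = Y + t·(M−Y) with t = -1, so YL:LM = t:(1−t) = -1:2

YL:LM = -1/2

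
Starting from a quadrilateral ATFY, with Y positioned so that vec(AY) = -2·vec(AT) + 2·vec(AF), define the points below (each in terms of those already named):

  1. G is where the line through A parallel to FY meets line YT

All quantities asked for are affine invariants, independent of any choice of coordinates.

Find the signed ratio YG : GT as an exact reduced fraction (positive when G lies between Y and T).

Choose coordinates A = (0, 0), T = (1, 0), F = (0, 1), Y = (-2, 2).
1. G is where the line through A parallel to FY meets line YT ⇒ G = (4, -2)
G = Y + t·(T−Y) with t = 2, so YG:GT = t:(1−t) = 2:-1

YG:GT = -2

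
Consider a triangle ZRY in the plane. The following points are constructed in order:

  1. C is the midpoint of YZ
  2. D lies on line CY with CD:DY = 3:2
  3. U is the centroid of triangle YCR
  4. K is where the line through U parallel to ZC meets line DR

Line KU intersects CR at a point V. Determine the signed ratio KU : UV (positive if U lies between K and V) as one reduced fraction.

Assign Z = (0, 0), R = (1, 0), Y = (0, 1) — the answer is frame-independent, so this choice is without loss of generality.
1. C is the midpoint of YZ ⇒ C = (0, 1/2)
2. D lies on line CY with CD:DY = 3:2 ⇒ D = (0, 4/5)
3. U is the centroid of triangle YCR ⇒ U = (1/3, 1/2)
4. K is where the line through U parallel to ZC meets line DR ⇒ K = (1/3, 8/15)
line KU meets CR at V = (1/3, 1/3)
U = K + t·(V−K) with t = 1/6, so KU:UV = 1/6:5/6

KU:UV = 1/5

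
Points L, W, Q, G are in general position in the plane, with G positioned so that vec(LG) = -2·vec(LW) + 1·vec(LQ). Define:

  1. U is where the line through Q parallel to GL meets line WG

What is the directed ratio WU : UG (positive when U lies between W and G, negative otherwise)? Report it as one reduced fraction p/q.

WU:UG = -1/2

Choose coordinates L = (0, 0), W = (1, 0), Q = (0, 1), G = (-2, 1).
1. U is where the line through Q parallel to GL meets line WG ⇒ U = (4, -1)
U = W + t·(G−W) with t = -1, so WU:UG = t:(1−t) = -1:2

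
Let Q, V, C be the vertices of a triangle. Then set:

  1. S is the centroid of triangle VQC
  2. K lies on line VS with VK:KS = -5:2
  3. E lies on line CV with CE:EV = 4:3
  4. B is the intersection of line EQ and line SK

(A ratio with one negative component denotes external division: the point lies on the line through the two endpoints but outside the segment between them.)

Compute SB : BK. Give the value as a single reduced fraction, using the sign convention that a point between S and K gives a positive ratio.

Assign Q = (0, 0), V = (1, 0), C = (0, 1) — the answer is frame-independent, so this choice is without loss of generality.
1. S is the centroid of triangle VQC ⇒ S = (1/3, 1/3)
2. K lies on line VS with VK:KS = -5:2 ⇒ K = (-1/9, 5/9)
3. E lies on line CV with CE:EV = 4:3 ⇒ E = (4/7, 3/7)
4. B is the intersection of line EQ and line SK ⇒ B = (2/5, 3/10)
B = S + t·(K−S) with t = -3/20, so SB:BK = t:(1−t) = -3/20:23/20

SB:BK = -3/23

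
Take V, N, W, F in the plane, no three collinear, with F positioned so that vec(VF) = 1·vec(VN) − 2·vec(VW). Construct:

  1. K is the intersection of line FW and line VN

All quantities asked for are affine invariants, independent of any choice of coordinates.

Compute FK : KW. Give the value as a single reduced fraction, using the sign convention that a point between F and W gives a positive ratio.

FK:KW = 2

Choose coordinates V = (0, 0), N = (1, 0), W = (0, 1), F = (1, -2).
1. K is the intersection of line FW and line VN ⇒ K = (1/3, 0)
K = F + t·(W−F) with t = 2/3, so FK:KW = t:(1−t) = 2/3:1/3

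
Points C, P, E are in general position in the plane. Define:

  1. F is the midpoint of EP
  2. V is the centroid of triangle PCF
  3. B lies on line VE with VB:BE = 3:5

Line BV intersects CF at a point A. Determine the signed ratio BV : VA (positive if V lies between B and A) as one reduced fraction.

Choose coordinates C = (0, 0), P = (1, 0), E = (0, 1).
1. F is the midpoint of EP ⇒ F = (1/2, 1/2)
2. V is the centroid of triangle PCF ⇒ V = (1/2, 1/6)
3. B lies on line VE with VB:BE = 3:5 ⇒ B = (5/16, 23/48)
line BV meets CF at A = (3/8, 3/8)
V = B + t·(A−B) with t = 3, so BV:VA = 3:-2

BV:VA = -3/2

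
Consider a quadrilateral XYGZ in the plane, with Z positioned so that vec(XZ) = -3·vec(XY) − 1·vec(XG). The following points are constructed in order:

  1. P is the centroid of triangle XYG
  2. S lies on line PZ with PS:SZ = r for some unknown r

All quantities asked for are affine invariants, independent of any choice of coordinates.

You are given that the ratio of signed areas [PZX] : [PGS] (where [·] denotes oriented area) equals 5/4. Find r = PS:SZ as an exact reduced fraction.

Choose coordinates X = (0, 0), Y = (1, 0), G = (0, 1), Z = (-3, -1).
1. P is the centroid of triangle XYG ⇒ P = (1/3, 1/3)
2. With PS:SZ = r, write λ = r/(r+1) so S = P + λ·(Z−P); S is affine-linear in λ
Every point depending on S is an affine combination of S and λ-independent points, so each such coordinate is linear in λ; the λ² term in each signed area is a multiple of (Z−P)×(Z−P) = 0, so 2·[PZX] and 2·[PGS] are each linear in λ. Evaluating at λ=0 and λ=1:
  2·[PZX] = 2/3,   2·[PGS] = 8/3·λ
So [PZX]:[PGS] = (2/3) / (8/3·λ). Setting this equal to 5/4:
  2/3 = 5/4·(8/3·λ)  ⇒  λ = 1/5
Then r = λ/(1−λ) = (1/5)/(4/5) = 1/4. Check: with r = 1/4, S = (-1/3, 1/15) and [PZX]:[PGS] = 5/4 as required.

r = 1/4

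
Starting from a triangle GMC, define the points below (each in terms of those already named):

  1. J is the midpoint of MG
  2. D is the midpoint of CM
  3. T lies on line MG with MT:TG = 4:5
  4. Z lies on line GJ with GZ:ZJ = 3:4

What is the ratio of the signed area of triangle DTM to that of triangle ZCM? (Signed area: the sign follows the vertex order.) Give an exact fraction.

Choose coordinates G = (0, 0), M = (1, 0), C = (0, 1).
1. J is the midpoint of MG ⇒ J = (1/2, 0)
2. D is the midpoint of CM ⇒ D = (1/2, 1/2)
3. T lies on line MG with MT:TG = 4:5 ⇒ T = (5/9, 0)
4. Z lies on line GJ with GZ:ZJ = 3:4 ⇒ Z = (3/14, 0)
2·[DTM] = 2/9, 2·[ZCM] = -11/14
[DTM]:[ZCM] = 2/9:-11/14 = -28/99

[DTM]:[ZCM] = -28/99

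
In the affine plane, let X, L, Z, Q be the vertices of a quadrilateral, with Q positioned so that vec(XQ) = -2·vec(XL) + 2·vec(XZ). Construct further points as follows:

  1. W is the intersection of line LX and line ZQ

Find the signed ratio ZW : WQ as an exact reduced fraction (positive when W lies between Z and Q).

Choose coordinates X = (0, 0), L = (1, 0), Z = (0, 1), Q = (-2, 2).
1. W is the intersection of line LX and line ZQ ⇒ W = (2, 0)
W = Z + t·(Q−Z) with t = -1, so ZW:WQ = t:(1−t) = -1:2

ZW:WQ = -1/2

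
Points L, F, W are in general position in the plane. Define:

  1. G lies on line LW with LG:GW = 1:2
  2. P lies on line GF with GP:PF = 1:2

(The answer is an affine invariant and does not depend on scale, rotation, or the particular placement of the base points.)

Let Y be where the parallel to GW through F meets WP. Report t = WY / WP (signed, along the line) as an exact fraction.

Set L = (0, 0), F = (1, 0), W = (0, 1); any affine frame gives the same invariant.
1. G lies on line LW with LG:GW = 1:2 ⇒ G = (0, 1/3)
2. P lies on line GF with GP:PF = 1:2 ⇒ P = (1/3, 2/9)
through F parallel to GW: direction (0, 2/3); meets WP at Y = (1, -4/3)
Y = W + t·(P−W) with t = 3

t = 3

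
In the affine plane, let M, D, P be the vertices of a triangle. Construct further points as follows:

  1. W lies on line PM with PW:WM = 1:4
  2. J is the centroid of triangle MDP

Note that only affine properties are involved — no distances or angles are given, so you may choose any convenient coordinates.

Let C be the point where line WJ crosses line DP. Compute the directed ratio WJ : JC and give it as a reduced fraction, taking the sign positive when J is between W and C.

WJ:JC = -2/5

Work in coordinates with M = (0, 0), D = (1, 0), P = (0, 1).
1. W lies on line PM with PW:WM = 1:4 ⇒ W = (0, 4/5)
2. J is the centroid of triangle MDP ⇒ J = (1/3, 1/3)
line WJ meets DP at C = (-1/2, 3/2)
J = W + t·(C−W) with t = -2/3, so WJ:JC = -2/3:5/3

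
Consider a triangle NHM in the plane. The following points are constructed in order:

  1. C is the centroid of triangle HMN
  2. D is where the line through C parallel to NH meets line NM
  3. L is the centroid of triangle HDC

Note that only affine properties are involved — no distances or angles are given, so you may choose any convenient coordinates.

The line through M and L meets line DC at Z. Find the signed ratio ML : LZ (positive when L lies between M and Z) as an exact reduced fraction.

ML:LZ = -7

Work in coordinates with N = (0, 0), H = (1, 0), M = (0, 1).
1. C is the centroid of triangle HMN ⇒ C = (1/3, 1/3)
2. D is where the line through C parallel to NH meets line NM ⇒ D = (0, 1/3)
3. L is the centroid of triangle HDC ⇒ L = (4/9, 2/9)
line ML meets DC at Z = (8/21, 1/3)
L = M + t·(Z−M) with t = 7/6, so ML:LZ = 7/6:-1/6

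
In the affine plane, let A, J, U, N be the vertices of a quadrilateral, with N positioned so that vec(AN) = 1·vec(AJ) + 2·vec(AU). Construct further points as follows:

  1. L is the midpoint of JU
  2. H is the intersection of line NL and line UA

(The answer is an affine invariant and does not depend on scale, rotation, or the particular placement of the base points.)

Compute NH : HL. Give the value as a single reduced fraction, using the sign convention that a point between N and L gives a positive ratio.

NH:HL = -2

Work in coordinates with A = (0, 0), J = (1, 0), U = (0, 1), N = (1, 2).
1. L is the midpoint of JU ⇒ L = (1/2, 1/2)
2. H is the intersection of line NL and line UA ⇒ H = (0, -1)
H = N + t·(L−N) with t = 2, so NH:HL = t:(1−t) = 2:-1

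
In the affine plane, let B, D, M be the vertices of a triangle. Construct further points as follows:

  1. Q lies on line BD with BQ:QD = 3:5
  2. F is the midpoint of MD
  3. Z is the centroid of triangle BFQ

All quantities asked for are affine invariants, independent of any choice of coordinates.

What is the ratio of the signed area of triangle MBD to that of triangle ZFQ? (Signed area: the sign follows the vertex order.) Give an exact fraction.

[MBD]:[ZFQ] = -16

Set B = (0, 0), D = (1, 0), M = (0, 1); any affine frame gives the same invariant.
1. Q lies on line BD with BQ:QD = 3:5 ⇒ Q = (3/8, 0)
2. F is the midpoint of MD ⇒ F = (1/2, 1/2)
3. Z is the centroid of triangle BFQ ⇒ Z = (7/24, 1/6)
2·[MBD] = 1, 2·[ZFQ] = -1/16
[MBD]:[ZFQ] = 1:-1/16 = -16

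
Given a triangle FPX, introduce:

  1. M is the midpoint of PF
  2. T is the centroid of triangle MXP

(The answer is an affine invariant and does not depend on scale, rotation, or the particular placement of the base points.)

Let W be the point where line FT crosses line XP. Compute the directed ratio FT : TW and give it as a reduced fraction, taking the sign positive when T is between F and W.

Assign F = (0, 0), P = (1, 0), X = (0, 1) — the answer is frame-independent, so this choice is without loss of generality.
1. M is the midpoint of PF ⇒ M = (1/2, 0)
2. T is the centroid of triangle MXP ⇒ T = (1/2, 1/3)
line FT meets XP at W = (3/5, 2/5)
T = F + t·(W−F) with t = 5/6, so FT:TW = 5/6:1/6

FT:TW = 5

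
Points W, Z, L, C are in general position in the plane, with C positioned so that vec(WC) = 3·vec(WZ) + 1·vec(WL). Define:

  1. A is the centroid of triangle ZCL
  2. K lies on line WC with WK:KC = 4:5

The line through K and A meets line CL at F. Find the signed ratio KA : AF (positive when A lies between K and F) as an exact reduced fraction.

KA:AF = 2/3

Choose coordinates W = (0, 0), Z = (1, 0), L = (0, 1), C = (3, 1).
1. A is the centroid of triangle ZCL ⇒ A = (4/3, 2/3)
2. K lies on line WC with WK:KC = 4:5 ⇒ K = (4/3, 4/9)
line KA meets CL at F = (4/3, 1)
A = K + t·(F−K) with t = 2/5, so KA:AF = 2/5:3/5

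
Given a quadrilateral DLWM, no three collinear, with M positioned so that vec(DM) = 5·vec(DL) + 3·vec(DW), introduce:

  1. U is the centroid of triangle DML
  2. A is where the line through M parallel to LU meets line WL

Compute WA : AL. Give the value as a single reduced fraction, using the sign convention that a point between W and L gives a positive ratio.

WA:AL = -3

Set D = (0, 0), L = (1, 0), W = (0, 1), M = (5, 3); any affine frame gives the same invariant.
1. U is the centroid of triangle DML ⇒ U = (2, 1)
2. A is where the line through M parallel to LU meets line WL ⇒ A = (3/2, -1/2)
A = W + t·(L−W) with t = 3/2, so WA:AL = t:(1−t) = 3/2:-1/2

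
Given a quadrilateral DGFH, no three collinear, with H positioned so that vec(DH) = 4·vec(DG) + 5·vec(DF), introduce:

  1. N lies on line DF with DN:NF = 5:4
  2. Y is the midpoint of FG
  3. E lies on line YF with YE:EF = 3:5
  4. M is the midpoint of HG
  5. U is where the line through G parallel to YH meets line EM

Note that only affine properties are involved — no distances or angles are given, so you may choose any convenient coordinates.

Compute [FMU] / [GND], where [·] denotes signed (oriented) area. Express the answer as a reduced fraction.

Set D = (0, 0), G = (1, 0), F = (0, 1), H = (4, 5); any affine frame gives the same invariant.
1. N lies on line DF with DN:NF = 5:4 ⇒ N = (0, 5/9)
2. Y is the midpoint of FG ⇒ Y = (1/2, 1/2)
3. E lies on line YF with YE:EF = 3:5 ⇒ E = (5/16, 11/16)
4. M is the midpoint of HG ⇒ M = (5/2, 5/2)
5. U is where the line through G parallel to YH meets line EM ⇒ U = (15/4, 99/28)
2·[FMU] = 5/7, 2·[GND] = 5/9
[FMU]:[GND] = 5/7:5/9 = 9/7

[FMU]:[GND] = 9/7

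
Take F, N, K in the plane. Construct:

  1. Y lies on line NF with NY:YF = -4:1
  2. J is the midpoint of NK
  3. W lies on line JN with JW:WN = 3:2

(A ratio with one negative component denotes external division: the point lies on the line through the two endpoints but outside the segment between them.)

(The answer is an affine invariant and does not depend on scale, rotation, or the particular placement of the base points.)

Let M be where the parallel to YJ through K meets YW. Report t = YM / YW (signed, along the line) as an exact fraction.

t = -5/3

Set F = (0, 0), N = (1, 0), K = (0, 1); any affine frame gives the same invariant.
1. Y lies on line NF with NY:YF = -4:1 ⇒ Y = (-1/3, 0)
2. J is the midpoint of NK ⇒ J = (1/2, 1/2)
3. W lies on line JN with JW:WN = 3:2 ⇒ W = (4/5, 1/5)
through K parallel to YJ: direction (5/6, 1/2); meets YW at M = (-20/9, -1/3)
M = Y + t·(W−Y) with t = -5/3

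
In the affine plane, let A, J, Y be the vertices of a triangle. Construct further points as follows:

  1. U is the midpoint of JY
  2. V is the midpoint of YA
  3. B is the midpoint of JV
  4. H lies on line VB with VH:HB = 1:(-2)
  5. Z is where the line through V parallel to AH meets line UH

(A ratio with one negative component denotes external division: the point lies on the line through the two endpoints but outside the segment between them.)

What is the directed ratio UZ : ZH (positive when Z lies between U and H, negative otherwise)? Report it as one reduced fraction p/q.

Work in coordinates with A = (0, 0), J = (1, 0), Y = (0, 1).
1. U is the midpoint of JY ⇒ U = (1/2, 1/2)
2. V is the midpoint of YA ⇒ V = (0, 1/2)
3. B is the midpoint of JV ⇒ B = (1/2, 1/4)
4. H lies on line VB with VH:HB = 1:(-2) ⇒ H = (-1/2, 3/4)
5. Z is where the line through V parallel to AH meets line UH ⇒ Z = (-1/10, 13/20)
Z = U + t·(H−U) with t = 3/5, so UZ:ZH = t:(1−t) = 3/5:2/5

UZ:ZH = 3/2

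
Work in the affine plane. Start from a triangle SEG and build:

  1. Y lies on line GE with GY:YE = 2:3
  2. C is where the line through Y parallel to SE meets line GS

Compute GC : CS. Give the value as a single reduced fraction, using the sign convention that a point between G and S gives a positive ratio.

GC:CS = 2/3

Work in coordinates with S = (0, 0), E = (1, 0), G = (0, 1).
1. Y lies on line GE with GY:YE = 2:3 ⇒ Y = (2/5, 3/5)
2. C is where the line through Y parallel to SE meets line GS ⇒ C = (0, 3/5)
C = G + t·(S−G) with t = 2/5, so GC:CS = t:(1−t) = 2/5:3/5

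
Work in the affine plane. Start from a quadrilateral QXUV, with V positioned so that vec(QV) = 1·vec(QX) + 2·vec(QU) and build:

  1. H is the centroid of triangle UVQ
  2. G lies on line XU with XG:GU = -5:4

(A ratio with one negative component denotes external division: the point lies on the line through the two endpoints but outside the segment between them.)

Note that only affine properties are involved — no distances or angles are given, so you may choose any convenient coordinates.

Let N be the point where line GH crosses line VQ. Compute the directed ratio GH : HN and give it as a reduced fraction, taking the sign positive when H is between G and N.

Work in coordinates with Q = (0, 0), X = (1, 0), U = (0, 1), V = (1, 2).
1. H is the centroid of triangle UVQ ⇒ H = (1/3, 1)
2. G lies on line XU with XG:GU = -5:4 ⇒ G = (-4, 5)
line GH meets VQ at N = (17/38, 17/19)
H = G + t·(N−G) with t = 38/39, so GH:HN = 38/39:1/39

GH:HN = 38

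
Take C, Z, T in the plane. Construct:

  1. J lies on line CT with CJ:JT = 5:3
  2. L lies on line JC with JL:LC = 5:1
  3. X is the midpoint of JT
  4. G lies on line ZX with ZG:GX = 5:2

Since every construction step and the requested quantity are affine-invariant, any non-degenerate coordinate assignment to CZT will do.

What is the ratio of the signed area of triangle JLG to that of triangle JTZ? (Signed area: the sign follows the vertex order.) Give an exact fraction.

[JLG]:[JTZ] = -25/63

Work in coordinates with C = (0, 0), Z = (1, 0), T = (0, 1).
1. J lies on line CT with CJ:JT = 5:3 ⇒ J = (0, 5/8)
2. L lies on line JC with JL:LC = 5:1 ⇒ L = (0, 5/48)
3. X is the midpoint of JT ⇒ X = (0, 13/16)
4. G lies on line ZX with ZG:GX = 5:2 ⇒ G = (2/7, 65/112)
2·[JLG] = 25/168, 2·[JTZ] = -3/8
[JLG]:[JTZ] = 25/168:-3/8 = -25/63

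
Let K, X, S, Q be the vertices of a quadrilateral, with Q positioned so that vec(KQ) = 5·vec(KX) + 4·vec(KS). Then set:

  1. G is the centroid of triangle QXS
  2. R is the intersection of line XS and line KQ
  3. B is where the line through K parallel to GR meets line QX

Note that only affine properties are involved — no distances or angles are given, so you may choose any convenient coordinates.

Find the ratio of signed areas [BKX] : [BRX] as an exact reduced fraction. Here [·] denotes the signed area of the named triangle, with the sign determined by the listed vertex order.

[BKX]:[BRX] = 9/8

Set K = (0, 0), X = (1, 0), S = (0, 1), Q = (5, 4); any affine frame gives the same invariant.
1. G is the centroid of triangle QXS ⇒ G = (2, 5/3)
2. R is the intersection of line XS and line KQ ⇒ R = (5/9, 4/9)
3. B is where the line through K parallel to GR meets line QX ⇒ B = (13/2, 11/2)
2·[BKX] = 11/2, 2·[BRX] = 44/9
[BKX]:[BRX] = 11/2:44/9 = 9/8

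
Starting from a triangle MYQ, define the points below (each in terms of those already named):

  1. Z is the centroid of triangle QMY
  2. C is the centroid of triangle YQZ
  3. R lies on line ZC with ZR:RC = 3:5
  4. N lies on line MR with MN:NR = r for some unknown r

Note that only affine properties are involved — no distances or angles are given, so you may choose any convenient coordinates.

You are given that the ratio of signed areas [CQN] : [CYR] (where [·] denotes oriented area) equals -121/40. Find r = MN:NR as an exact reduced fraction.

r = 5/3

Assign M = (0, 0), Y = (1, 0), Q = (0, 1) — the answer is frame-independent, so this choice is without loss of generality.
1. Z is the centroid of triangle QMY ⇒ Z = (1/3, 1/3)
2. C is the centroid of triangle YQZ ⇒ C = (4/9, 4/9)
3. R lies on line ZC with ZR:RC = 3:5 ⇒ R = (3/8, 3/8)
4. With MN:NR = r, write λ = r/(r+1) so N = M + λ·(R−M); N is affine-linear in λ
Every point depending on N is an affine combination of N and λ-independent points, so each such coordinate is linear in λ; the λ² term in each signed area is a multiple of (R−M)×(R−M) = 0, so 2·[CQN] and 2·[CYR] are each linear in λ. Evaluating at λ=0 and λ=1:
  2·[CQN] = -3/8·λ + 4/9,   2·[CYR] = -5/72
So [CQN]:[CYR] = (-3/8·λ + 4/9) / (-5/72). Setting this equal to -121/40:
  -3/8·λ + 4/9 = -121/40·(-5/72)  ⇒  λ = 5/8
Then r = λ/(1−λ) = (5/8)/(3/8) = 5/3. Check: with r = 5/3, N = (15/64, 15/64) and [CQN]:[CYR] = -121/40 as required.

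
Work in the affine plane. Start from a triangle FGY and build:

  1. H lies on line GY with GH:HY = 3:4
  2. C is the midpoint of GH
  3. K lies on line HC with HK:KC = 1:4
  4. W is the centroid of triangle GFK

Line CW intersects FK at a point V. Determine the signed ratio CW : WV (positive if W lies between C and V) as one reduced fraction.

Assign F = (0, 0), G = (1, 0), Y = (0, 1) — the answer is frame-independent, so this choice is without loss of generality.
1. H lies on line GY with GH:HY = 3:4 ⇒ H = (4/7, 3/7)
2. C is the midpoint of GH ⇒ C = (11/14, 3/14)
3. K lies on line HC with HK:KC = 1:4 ⇒ K = (43/70, 27/70)
4. W is the centroid of triangle GFK ⇒ W = (113/210, 9/70)
line CW meets FK at V = (-43/210, -9/70)
W = C + t·(V−C) with t = 1/4, so CW:WV = 1/4:3/4

CW:WV = 1/3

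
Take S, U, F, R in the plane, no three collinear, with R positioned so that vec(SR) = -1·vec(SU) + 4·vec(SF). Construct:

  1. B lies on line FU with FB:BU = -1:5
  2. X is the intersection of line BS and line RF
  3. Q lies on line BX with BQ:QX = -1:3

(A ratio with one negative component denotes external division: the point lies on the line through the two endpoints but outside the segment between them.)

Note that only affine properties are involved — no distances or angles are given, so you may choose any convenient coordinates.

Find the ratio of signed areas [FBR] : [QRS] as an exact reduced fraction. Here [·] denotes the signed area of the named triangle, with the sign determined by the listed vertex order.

[FBR]:[QRS] = -4

Work in coordinates with S = (0, 0), U = (1, 0), F = (0, 1), R = (-1, 4).
1. B lies on line FU with FB:BU = -1:5 ⇒ B = (-1/4, 5/4)
2. X is the intersection of line BS and line RF ⇒ X = (-1/2, 5/2)
3. Q lies on line BX with BQ:QX = -1:3 ⇒ Q = (-1/8, 5/8)
2·[FBR] = -1/2, 2·[QRS] = 1/8
[FBR]:[QRS] = -1/2:1/8 = -4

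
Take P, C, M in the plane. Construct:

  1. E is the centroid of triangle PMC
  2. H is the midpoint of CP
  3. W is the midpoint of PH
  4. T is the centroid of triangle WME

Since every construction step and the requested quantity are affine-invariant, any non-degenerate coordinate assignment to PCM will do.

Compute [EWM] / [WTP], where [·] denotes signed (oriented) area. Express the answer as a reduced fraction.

Set P = (0, 0), C = (1, 0), M = (0, 1); any affine frame gives the same invariant.
1. E is the centroid of triangle PMC ⇒ E = (1/3, 1/3)
2. H is the midpoint of CP ⇒ H = (1/2, 0)
3. W is the midpoint of PH ⇒ W = (1/4, 0)
4. T is the centroid of triangle WME ⇒ T = (7/36, 4/9)
2·[EWM] = -1/6, 2·[WTP] = 1/9
[EWM]:[WTP] = -1/6:1/9 = -3/2

[EWM]:[WTP] = -3/2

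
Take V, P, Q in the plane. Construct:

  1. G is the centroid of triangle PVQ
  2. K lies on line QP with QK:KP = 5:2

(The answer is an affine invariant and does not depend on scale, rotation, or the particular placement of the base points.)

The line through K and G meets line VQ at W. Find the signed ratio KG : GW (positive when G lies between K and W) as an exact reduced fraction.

KG:GW = 8/7

Work in coordinates with V = (0, 0), P = (1, 0), Q = (0, 1).
1. G is the centroid of triangle PVQ ⇒ G = (1/3, 1/3)
2. K lies on line QP with QK:KP = 5:2 ⇒ K = (5/7, 2/7)
line KG meets VQ at W = (0, 3/8)
G = K + t·(W−K) with t = 8/15, so KG:GW = 8/15:7/15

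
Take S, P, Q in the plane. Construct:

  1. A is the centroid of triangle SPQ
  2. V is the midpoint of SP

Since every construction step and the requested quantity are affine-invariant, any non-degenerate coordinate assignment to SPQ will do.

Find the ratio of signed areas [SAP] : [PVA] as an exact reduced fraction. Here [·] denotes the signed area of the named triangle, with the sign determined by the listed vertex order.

Set S = (0, 0), P = (1, 0), Q = (0, 1); any affine frame gives the same invariant.
1. A is the centroid of triangle SPQ ⇒ A = (1/3, 1/3)
2. V is the midpoint of SP ⇒ V = (1/2, 0)
2·[SAP] = -1/3, 2·[PVA] = -1/6
[SAP]:[PVA] = -1/3:-1/6 = 2

[SAP]:[PVA] = 2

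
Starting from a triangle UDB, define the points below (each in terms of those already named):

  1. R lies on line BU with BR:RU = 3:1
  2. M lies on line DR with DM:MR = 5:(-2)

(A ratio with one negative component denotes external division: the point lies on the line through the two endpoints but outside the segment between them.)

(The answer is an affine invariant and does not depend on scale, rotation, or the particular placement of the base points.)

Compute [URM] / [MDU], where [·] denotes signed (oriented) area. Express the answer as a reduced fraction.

[URM]:[MDU] = -2/5

Set U = (0, 0), D = (1, 0), B = (0, 1); any affine frame gives the same invariant.
1. R lies on line BU with BR:RU = 3:1 ⇒ R = (0, 1/4)
2. M lies on line DR with DM:MR = 5:(-2) ⇒ M = (-2/3, 5/12)
2·[URM] = 1/6, 2·[MDU] = -5/12
[URM]:[MDU] = 1/6:-5/12 = -2/5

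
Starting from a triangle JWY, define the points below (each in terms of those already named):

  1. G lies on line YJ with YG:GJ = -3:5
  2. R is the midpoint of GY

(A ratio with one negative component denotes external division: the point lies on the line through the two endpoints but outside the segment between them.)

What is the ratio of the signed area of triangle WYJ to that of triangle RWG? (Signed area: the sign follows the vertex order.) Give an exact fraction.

Choose coordinates J = (0, 0), W = (1, 0), Y = (0, 1).
1. G lies on line YJ with YG:GJ = -3:5 ⇒ G = (0, 5/2)
2. R is the midpoint of GY ⇒ R = (0, 7/4)
2·[WYJ] = 1, 2·[RWG] = 3/4
[WYJ]:[RWG] = 1:3/4 = 4/3

[WYJ]:[RWG] = 4/3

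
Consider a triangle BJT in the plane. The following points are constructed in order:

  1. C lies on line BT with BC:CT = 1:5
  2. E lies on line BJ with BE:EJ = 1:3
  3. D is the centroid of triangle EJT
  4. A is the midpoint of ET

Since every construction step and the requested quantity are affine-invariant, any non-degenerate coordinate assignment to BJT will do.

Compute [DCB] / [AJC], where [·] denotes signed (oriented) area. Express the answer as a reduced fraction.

Set B = (0, 0), J = (1, 0), T = (0, 1); any affine frame gives the same invariant.
1. C lies on line BT with BC:CT = 1:5 ⇒ C = (0, 1/6)
2. E lies on line BJ with BE:EJ = 1:3 ⇒ E = (1/4, 0)
3. D is the centroid of triangle EJT ⇒ D = (5/12, 1/3)
4. A is the midpoint of ET ⇒ A = (1/8, 1/2)
2·[DCB] = 5/72, 2·[AJC] = -17/48
[DCB]:[AJC] = 5/72:-17/48 = -10/51

[DCB]:[AJC] = -10/51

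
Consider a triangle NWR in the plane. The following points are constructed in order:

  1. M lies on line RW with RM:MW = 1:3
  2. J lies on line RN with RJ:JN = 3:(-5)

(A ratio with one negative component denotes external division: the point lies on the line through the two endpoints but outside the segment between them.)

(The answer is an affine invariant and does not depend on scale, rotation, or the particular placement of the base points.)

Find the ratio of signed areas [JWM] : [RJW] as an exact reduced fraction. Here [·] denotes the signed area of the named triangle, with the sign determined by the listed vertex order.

Assign N = (0, 0), W = (1, 0), R = (0, 1) — the answer is frame-independent, so this choice is without loss of generality.
1. M lies on line RW with RM:MW = 1:3 ⇒ M = (1/4, 3/4)
2. J lies on line RN with RJ:JN = 3:(-5) ⇒ J = (0, 5/2)
2·[JWM] = -9/8, 2·[RJW] = -3/2
[JWM]:[RJW] = -9/8:-3/2 = 3/4

[JWM]:[RJW] = 3/4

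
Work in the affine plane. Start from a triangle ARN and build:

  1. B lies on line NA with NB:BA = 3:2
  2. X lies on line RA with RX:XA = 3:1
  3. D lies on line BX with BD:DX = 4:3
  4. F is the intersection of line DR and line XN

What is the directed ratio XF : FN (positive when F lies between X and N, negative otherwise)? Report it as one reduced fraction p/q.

XF:FN = 3/16

Choose coordinates A = (0, 0), R = (1, 0), N = (0, 1).
1. B lies on line NA with NB:BA = 3:2 ⇒ B = (0, 2/5)
2. X lies on line RA with RX:XA = 3:1 ⇒ X = (1/4, 0)
3. D lies on line BX with BD:DX = 4:3 ⇒ D = (1/7, 6/35)
4. F is the intersection of line DR and line XN ⇒ F = (4/19, 3/19)
F = X + t·(N−X) with t = 3/19, so XF:FN = t:(1−t) = 3/19:16/19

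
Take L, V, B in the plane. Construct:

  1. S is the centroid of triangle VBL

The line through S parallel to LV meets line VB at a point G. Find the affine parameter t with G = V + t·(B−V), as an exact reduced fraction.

t = 1/3

Assign L = (0, 0), V = (1, 0), B = (0, 1) — the answer is frame-independent, so this choice is without loss of generality.
1. S is the centroid of triangle VBL ⇒ S = (1/3, 1/3)
through S parallel to LV: direction (1, 0); meets VB at G = (2/3, 1/3)
G = V + t·(B−V) with t = 1/3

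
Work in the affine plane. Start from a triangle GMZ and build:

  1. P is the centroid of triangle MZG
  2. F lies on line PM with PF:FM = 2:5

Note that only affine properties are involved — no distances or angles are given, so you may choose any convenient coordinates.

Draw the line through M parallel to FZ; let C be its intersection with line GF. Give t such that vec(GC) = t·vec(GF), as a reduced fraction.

t = 16/11

Choose coordinates G = (0, 0), M = (1, 0), Z = (0, 1).
1. P is the centroid of triangle MZG ⇒ P = (1/3, 1/3)
2. F lies on line PM with PF:FM = 2:5 ⇒ F = (11/21, 5/21)
through M parallel to FZ: direction (-11/21, 16/21); meets GF at C = (16/21, 80/231)
C = G + t·(F−G) with t = 16/11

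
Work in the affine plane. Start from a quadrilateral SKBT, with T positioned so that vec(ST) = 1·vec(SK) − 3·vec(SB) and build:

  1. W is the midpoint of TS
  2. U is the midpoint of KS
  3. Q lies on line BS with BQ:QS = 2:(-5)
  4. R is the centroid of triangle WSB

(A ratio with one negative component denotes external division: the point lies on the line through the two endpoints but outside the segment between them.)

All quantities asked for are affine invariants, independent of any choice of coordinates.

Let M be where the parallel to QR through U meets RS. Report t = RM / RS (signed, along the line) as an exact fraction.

Choose coordinates S = (0, 0), K = (1, 0), B = (0, 1), T = (1, -3).
1. W is the midpoint of TS ⇒ W = (1/2, -3/2)
2. U is the midpoint of KS ⇒ U = (1/2, 0)
3. Q lies on line BS with BQ:QS = 2:(-5) ⇒ Q = (0, 5/3)
4. R is the centroid of triangle WSB ⇒ R = (1/6, -1/6)
through U parallel to QR: direction (1/6, -11/6); meets RS at M = (11/20, -11/20)
M = R + t·(S−R) with t = -23/10

t = -23/10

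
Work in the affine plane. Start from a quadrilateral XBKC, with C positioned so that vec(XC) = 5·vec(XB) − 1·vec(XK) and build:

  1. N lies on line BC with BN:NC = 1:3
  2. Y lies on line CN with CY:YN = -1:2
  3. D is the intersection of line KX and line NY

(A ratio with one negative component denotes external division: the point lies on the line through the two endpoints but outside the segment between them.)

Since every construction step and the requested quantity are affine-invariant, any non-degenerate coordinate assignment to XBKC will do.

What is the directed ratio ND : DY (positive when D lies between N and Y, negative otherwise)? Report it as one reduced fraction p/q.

ND:DY = -1/4

Choose coordinates X = (0, 0), B = (1, 0), K = (0, 1), C = (5, -1).
1. N lies on line BC with BN:NC = 1:3 ⇒ N = (2, -1/4)
2. Y lies on line CN with CY:YN = -1:2 ⇒ Y = (8, -7/4)
3. D is the intersection of line KX and line NY ⇒ D = (0, 1/4)
D = N + t·(Y−N) with t = -1/3, so ND:DY = t:(1−t) = -1/3:4/3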